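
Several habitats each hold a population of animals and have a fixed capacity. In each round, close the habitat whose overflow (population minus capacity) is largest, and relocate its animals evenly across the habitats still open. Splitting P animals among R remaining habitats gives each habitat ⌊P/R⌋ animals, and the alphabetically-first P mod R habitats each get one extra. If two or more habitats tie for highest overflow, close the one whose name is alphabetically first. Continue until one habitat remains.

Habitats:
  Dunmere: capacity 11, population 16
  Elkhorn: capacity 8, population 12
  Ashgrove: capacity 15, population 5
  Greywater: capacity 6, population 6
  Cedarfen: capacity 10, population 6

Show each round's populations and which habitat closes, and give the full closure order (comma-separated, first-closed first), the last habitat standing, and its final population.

Round 1: Ashgrove=5 Cedarfen=6 Dunmere=16 Elkhorn=12 Greywater=6 → close Dunmere (overflow 5)
  16÷4 = 4 each, +1 to first 0
Round 2: Ashgrove=9 Cedarfen=10 Elkhorn=16 Greywater=10 → close Elkhorn (overflow 8)
  16÷3 = 5 each, +1 to first 1
Round 3: Ashgrove=15 Cedarfen=15 Greywater=15 → close Greywater (overflow 9)
  15÷2 = 7 each, +1 to first 1
Round 4: Ashgrove=23 Cedarfen=22 → close Cedarfen (overflow 12)
  22÷1 = 22 each, +1 to first 0

Closure order: Dunmere, Elkhorn, Greywater, Cedarfen
Last habitat: Ashgrove with 45 animals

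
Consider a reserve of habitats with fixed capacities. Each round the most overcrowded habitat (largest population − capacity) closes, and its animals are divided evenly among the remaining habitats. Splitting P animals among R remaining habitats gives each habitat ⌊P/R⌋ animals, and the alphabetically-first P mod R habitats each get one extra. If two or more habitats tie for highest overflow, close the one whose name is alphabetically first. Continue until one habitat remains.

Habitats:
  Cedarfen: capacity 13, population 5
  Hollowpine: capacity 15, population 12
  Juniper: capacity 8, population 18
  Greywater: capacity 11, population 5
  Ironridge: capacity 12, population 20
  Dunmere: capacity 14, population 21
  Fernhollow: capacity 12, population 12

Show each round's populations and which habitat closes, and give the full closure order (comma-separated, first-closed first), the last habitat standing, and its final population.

Closure order: Juniper, Ironridge, Dunmere, Fernhollow, Hollowpine, Cedarfen
Last habitat: Greywater with 93 animals

Round 1: Cedarfen=5 Dunmere=21 Fernhollow=12 Greywater=5 Hollowpine=12 Ironridge=20 Juniper=18 → close Juniper (overflow 10)
  18÷6 = 3 each, +1 to first 0
Round 2: Cedarfen=8 Dunmere=24 Fernhollow=15 Greywater=8 Hollowpine=15 Ironridge=23 → close Ironridge (overflow 11)
  23÷5 = 4 each, +1 to first 3
Round 3: Cedarfen=13 Dunmere=29 Fernhollow=20 Greywater=12 Hollowpine=19 → close Dunmere (overflow 15)
  29÷4 = 7 each, +1 to first 1
Round 4: Cedarfen=21 Fernhollow=27 Greywater=19 Hollowpine=26 → close Fernhollow (overflow 15)
  27÷3 = 9 each, +1 to first 0
Round 5: Cedarfen=30 Greywater=28 Hollowpine=35 → close Hollowpine (overflow 20)
  35÷2 = 17 each, +1 to first 1
Round 6: Cedarfen=48 Greywater=45 → close Cedarfen (overflow 35)
  48÷1 = 48 each, +1 to first 0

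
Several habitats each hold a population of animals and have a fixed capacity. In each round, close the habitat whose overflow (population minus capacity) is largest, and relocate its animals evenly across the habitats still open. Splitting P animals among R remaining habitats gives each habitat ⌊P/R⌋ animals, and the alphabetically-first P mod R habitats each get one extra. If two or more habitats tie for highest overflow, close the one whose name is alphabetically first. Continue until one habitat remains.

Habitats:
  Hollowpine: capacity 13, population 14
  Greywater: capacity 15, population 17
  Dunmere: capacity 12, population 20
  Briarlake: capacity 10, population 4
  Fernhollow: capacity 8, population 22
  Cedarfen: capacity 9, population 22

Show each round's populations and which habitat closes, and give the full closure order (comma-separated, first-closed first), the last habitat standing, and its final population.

Closure order: Fernhollow, Cedarfen, Dunmere, Greywater, Hollowpine
Last habitat: Briarlake with 99 animals

Round 1: Briarlake=4 Cedarfen=22 Dunmere=20 Fernhollow=22 Greywater=17 Hollowpine=14 → close Fernhollow (overflow 14)
  22÷5 = 4 each, +1 to first 2
Round 2: Briarlake=9 Cedarfen=27 Dunmere=24 Greywater=21 Hollowpine=18 → close Cedarfen (overflow 18)
  27÷4 = 6 each, +1 to first 3
Round 3: Briarlake=16 Dunmere=31 Greywater=28 Hollowpine=24 → close Dunmere (overflow 19)
  31÷3 = 10 each, +1 to first 1
Round 4: Briarlake=27 Greywater=38 Hollowpine=34 → close Greywater (overflow 23)
  38÷2 = 19 each, +1 to first 0
Round 5: Briarlake=46 Hollowpine=53 → close Hollowpine (overflow 40)
  53÷1 = 53 each, +1 to first 0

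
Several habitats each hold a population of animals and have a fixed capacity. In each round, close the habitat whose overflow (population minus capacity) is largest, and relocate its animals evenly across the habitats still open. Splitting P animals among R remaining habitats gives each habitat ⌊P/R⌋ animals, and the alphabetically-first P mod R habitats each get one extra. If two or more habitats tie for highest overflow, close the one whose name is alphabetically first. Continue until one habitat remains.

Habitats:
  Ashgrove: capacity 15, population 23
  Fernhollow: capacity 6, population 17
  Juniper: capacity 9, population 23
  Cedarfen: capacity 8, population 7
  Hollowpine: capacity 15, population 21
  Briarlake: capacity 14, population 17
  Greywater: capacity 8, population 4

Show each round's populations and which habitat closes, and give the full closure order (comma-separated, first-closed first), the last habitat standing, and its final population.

Round 1: Ashgrove=23 Briarlake=17 Cedarfen=7 Fernhollow=17 Greywater=4 Hollowpine=21 Juniper=23 → close Juniper (overflow 14)
  23÷6 = 3 each, +1 to first 5
Round 2: Ashgrove=27 Briarlake=21 Cedarfen=11 Fernhollow=21 Greywater=8 Hollowpine=24 → close Fernhollow (overflow 15)
  21÷5 = 4 each, +1 to first 1
Round 3: Ashgrove=32 Briarlake=25 Cedarfen=15 Greywater=12 Hollowpine=28 → close Ashgrove (overflow 17)
  32÷4 = 8 each, +1 to first 0
Round 4: Briarlake=33 Cedarfen=23 Greywater=20 Hollowpine=36 → close Hollowpine (overflow 21)
  36÷3 = 12 each, +1 to first 0
Round 5: Briarlake=45 Cedarfen=35 Greywater=32 → close Briarlake (overflow 31)
  45÷2 = 22 each, +1 to first 1
Round 6: Cedarfen=58 Greywater=54 → close Cedarfen (overflow 50)
  58÷1 = 58 each, +1 to first 0

Closure order: Juniper, Fernhollow, Ashgrove, Hollowpine, Briarlake, Cedarfen
Last habitat: Greywater with 112 animals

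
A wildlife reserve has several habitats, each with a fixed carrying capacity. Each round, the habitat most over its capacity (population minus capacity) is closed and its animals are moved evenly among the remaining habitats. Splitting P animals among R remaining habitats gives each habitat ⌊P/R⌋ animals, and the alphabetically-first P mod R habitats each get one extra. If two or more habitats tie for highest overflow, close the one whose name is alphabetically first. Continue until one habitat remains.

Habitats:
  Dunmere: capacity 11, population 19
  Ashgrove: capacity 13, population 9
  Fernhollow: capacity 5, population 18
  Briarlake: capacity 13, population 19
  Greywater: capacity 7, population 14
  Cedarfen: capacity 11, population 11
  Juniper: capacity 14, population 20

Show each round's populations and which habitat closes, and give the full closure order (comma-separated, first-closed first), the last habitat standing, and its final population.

Round 1: Ashgrove=9 Briarlake=19 Cedarfen=11 Dunmere=19 Fernhollow=18 Greywater=14 Juniper=20 → close Fernhollow (overflow 13)
  18÷6 = 3 each, +1 to first 0
Round 2: Ashgrove=12 Briarlake=22 Cedarfen=14 Dunmere=22 Greywater=17 Juniper=23 → close Dunmere (overflow 11)
  22÷5 = 4 each, +1 to first 2
Round 3: Ashgrove=17 Briarlake=27 Cedarfen=18 Greywater=21 Juniper=27 → close Briarlake (overflow 14)
  27÷4 = 6 each, +1 to first 3
Round 4: Ashgrove=24 Cedarfen=25 Greywater=28 Juniper=33 → close Greywater (overflow 21)
  28÷3 = 9 each, +1 to first 1
Round 5: Ashgrove=34 Cedarfen=34 Juniper=42 → close Juniper (overflow 28)
  42÷2 = 21 each, +1 to first 0
Round 6: Ashgrove=55 Cedarfen=55 → close Cedarfen (overflow 44)
  55÷1 = 55 each, +1 to first 0

Closure order: Fernhollow, Dunmere, Briarlake, Greywater, Juniper, Cedarfen
Last habitat: Ashgrove with 110 animals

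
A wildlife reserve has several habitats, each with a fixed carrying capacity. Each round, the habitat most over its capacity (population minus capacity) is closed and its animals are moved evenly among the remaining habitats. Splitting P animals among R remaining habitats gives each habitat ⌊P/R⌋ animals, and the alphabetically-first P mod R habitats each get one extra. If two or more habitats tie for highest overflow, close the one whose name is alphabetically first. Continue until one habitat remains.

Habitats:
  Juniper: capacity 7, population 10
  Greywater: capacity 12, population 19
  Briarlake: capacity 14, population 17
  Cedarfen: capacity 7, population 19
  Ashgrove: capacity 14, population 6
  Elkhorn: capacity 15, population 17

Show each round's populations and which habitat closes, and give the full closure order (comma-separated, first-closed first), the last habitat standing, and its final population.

Round 1: Ashgrove=6 Briarlake=17 Cedarfen=19 Elkhorn=17 Greywater=19 Juniper=10 → close Cedarfen (overflow 12)
  19÷5 = 3 each, +1 to first 4
Round 2: Ashgrove=10 Briarlake=21 Elkhorn=21 Greywater=23 Juniper=13 → close Greywater (overflow 11)
  23÷4 = 5 each, +1 to first 3
Round 3: Ashgrove=16 Briarlake=27 Elkhorn=27 Juniper=18 → close Briarlake (overflow 13)
  27÷3 = 9 each, +1 to first 0
Round 4: Ashgrove=25 Elkhorn=36 Juniper=27 → close Elkhorn (overflow 21)
  36÷2 = 18 each, +1 to first 0
Round 5: Ashgrove=43 Juniper=45 → close Juniper (overflow 38)
  45÷1 = 45 each, +1 to first 0

Closure order: Cedarfen, Greywater, Briarlake, Elkhorn, Juniper
Last habitat: Ashgrove with 88 animals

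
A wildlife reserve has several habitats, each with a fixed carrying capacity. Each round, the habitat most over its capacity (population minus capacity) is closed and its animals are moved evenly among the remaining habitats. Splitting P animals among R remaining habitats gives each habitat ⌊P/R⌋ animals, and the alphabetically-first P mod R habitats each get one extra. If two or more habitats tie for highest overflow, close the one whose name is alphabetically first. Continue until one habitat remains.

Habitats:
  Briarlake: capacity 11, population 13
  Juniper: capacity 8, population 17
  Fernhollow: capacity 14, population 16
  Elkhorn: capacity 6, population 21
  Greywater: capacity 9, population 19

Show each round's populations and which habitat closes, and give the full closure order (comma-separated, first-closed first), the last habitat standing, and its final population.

Round 1: Briarlake=13 Elkhorn=21 Fernhollow=16 Greywater=19 Juniper=17 → close Elkhorn (overflow 15)
  21÷4 = 5 each, +1 to first 1
Round 2: Briarlake=19 Fernhollow=21 Greywater=24 Juniper=22 → close Greywater (overflow 15)
  24÷3 = 8 each, +1 to first 0
Round 3: Briarlake=27 Fernhollow=29 Juniper=30 → close Juniper (overflow 22)
  30÷2 = 15 each, +1 to first 0
Round 4: Briarlake=42 Fernhollow=44 → close Briarlake (overflow 31)
  42÷1 = 42 each, +1 to first 0

Closure order: Elkhorn, Greywater, Juniper, Briarlake
Last habitat: Fernhollow with 86 animals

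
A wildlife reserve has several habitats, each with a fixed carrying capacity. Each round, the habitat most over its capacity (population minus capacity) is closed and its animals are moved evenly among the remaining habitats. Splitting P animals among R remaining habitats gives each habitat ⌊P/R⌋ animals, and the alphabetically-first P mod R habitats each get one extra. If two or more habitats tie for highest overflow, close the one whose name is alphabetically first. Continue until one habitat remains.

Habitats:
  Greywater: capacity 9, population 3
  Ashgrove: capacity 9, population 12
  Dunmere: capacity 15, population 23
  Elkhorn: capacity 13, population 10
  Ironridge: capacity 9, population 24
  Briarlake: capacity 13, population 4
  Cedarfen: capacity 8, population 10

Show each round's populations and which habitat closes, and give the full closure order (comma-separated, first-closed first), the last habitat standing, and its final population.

Round 1: Ashgrove=12 Briarlake=4 Cedarfen=10 Dunmere=23 Elkhorn=10 Greywater=3 Ironridge=24 → close Ironridge (overflow 15)
  24÷6 = 4 each, +1 to first 0
Round 2: Ashgrove=16 Briarlake=8 Cedarfen=14 Dunmere=27 Elkhorn=14 Greywater=7 → close Dunmere (overflow 12)
  27÷5 = 5 each, +1 to first 2
Round 3: Ashgrove=22 Briarlake=14 Cedarfen=19 Elkhorn=19 Greywater=12 → close Ashgrove (overflow 13)
  22÷4 = 5 each, +1 to first 2
Round 4: Briarlake=20 Cedarfen=25 Elkhorn=24 Greywater=17 → close Cedarfen (overflow 17)
  25÷3 = 8 each, +1 to first 1
Round 5: Briarlake=29 Elkhorn=32 Greywater=25 → close Elkhorn (overflow 19)
  32÷2 = 16 each, +1 to first 0
Round 6: Briarlake=45 Greywater=41 → close Briarlake (overflow 32)
  45÷1 = 45 each, +1 to first 0

Closure order: Ironridge, Dunmere, Ashgrove, Cedarfen, Elkhorn, Briarlake
Last habitat: Greywater with 86 animals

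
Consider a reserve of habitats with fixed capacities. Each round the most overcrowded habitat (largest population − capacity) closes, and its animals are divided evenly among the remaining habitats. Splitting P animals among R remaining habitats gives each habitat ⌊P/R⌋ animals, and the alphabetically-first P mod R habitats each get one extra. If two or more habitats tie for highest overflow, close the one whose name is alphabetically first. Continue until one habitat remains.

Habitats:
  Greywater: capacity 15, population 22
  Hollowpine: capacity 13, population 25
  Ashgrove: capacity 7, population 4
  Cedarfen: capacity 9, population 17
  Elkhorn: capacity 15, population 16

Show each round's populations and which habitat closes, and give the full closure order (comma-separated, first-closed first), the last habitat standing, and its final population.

Closure order: Hollowpine, Cedarfen, Greywater, Elkhorn
Last habitat: Ashgrove with 84 animals

Round 1: Ashgrove=4 Cedarfen=17 Elkhorn=16 Greywater=22 Hollowpine=25 → close Hollowpine (overflow 12)
  25÷4 = 6 each, +1 to first 1
Round 2: Ashgrove=11 Cedarfen=23 Elkhorn=22 Greywater=28 → close Cedarfen (overflow 14)
  23÷3 = 7 each, +1 to first 2
Round 3: Ashgrove=19 Elkhorn=30 Greywater=35 → close Greywater (overflow 20)
  35÷2 = 17 each, +1 to first 1
Round 4: Ashgrove=37 Elkhorn=47 → close Elkhorn (overflow 32)
  47÷1 = 47 each, +1 to first 0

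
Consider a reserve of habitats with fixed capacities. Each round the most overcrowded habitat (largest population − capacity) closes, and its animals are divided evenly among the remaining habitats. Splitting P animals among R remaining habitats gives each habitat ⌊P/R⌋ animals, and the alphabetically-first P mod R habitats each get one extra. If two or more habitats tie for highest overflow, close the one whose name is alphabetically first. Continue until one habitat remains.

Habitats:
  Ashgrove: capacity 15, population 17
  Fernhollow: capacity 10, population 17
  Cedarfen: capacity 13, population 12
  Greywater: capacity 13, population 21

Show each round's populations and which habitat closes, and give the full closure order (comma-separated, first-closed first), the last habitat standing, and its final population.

Closure order: Greywater, Fernhollow, Ashgrove
Last habitat: Cedarfen with 67 animals

Round 1: Ashgrove=17 Cedarfen=12 Fernhollow=17 Greywater=21 → close Greywater (overflow 8)
  21÷3 = 7 each, +1 to first 0
Round 2: Ashgrove=24 Cedarfen=19 Fernhollow=24 → close Fernhollow (overflow 14)
  24÷2 = 12 each, +1 to first 0
Round 3: Ashgrove=36 Cedarfen=31 → close Ashgrove (overflow 21)
  36÷1 = 36 each, +1 to first 0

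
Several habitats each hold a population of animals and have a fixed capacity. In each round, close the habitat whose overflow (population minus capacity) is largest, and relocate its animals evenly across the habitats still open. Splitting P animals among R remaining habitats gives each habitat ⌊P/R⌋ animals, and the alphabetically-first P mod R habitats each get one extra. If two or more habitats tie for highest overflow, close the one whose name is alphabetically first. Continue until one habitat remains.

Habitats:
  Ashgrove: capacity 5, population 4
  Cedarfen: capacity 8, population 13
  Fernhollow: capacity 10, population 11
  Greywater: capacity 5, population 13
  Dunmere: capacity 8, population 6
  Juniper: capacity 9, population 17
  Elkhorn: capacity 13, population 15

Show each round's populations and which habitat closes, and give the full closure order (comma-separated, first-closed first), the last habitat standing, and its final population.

Round 1: Ashgrove=4 Cedarfen=13 Dunmere=6 Elkhorn=15 Fernhollow=11 Greywater=13 Juniper=17 → close Greywater (overflow 8)
  13÷6 = 2 each, +1 to first 1
Round 2: Ashgrove=7 Cedarfen=15 Dunmere=8 Elkhorn=17 Fernhollow=13 Juniper=19 → close Juniper (overflow 10)
  19÷5 = 3 each, +1 to first 4
Round 3: Ashgrove=11 Cedarfen=19 Dunmere=12 Elkhorn=21 Fernhollow=16 → close Cedarfen (overflow 11)
  19÷4 = 4 each, +1 to first 3
Round 4: Ashgrove=16 Dunmere=17 Elkhorn=26 Fernhollow=20 → close Elkhorn (overflow 13)
  26÷3 = 8 each, +1 to first 2
Round 5: Ashgrove=25 Dunmere=26 Fernhollow=28 → close Ashgrove (overflow 20)
  25÷2 = 12 each, +1 to first 1
Round 6: Dunmere=39 Fernhollow=40 → close Dunmere (overflow 31)
  39÷1 = 39 each, +1 to first 0

Closure order: Greywater, Juniper, Cedarfen, Elkhorn, Ashgrove, Dunmere
Last habitat: Fernhollow with 79 animals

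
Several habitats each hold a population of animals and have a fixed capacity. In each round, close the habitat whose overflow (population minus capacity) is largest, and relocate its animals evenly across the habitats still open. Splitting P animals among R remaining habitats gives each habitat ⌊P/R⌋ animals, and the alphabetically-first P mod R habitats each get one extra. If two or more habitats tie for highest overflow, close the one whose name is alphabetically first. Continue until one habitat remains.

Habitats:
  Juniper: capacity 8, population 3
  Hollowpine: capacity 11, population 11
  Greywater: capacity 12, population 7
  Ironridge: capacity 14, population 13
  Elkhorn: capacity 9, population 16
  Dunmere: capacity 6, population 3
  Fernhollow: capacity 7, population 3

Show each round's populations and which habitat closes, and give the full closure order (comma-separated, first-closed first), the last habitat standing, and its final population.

Closure order: Elkhorn, Hollowpine, Ironridge, Dunmere, Fernhollow, Greywater
Last habitat: Juniper with 56 animals

Round 1: Dunmere=3 Elkhorn=16 Fernhollow=3 Greywater=7 Hollowpine=11 Ironridge=13 Juniper=3 → close Elkhorn (overflow 7)
  16÷6 = 2 each, +1 to first 4
Round 2: Dunmere=6 Fernhollow=6 Greywater=10 Hollowpine=14 Ironridge=15 Juniper=5 → close Hollowpine (overflow 3)
  14÷5 = 2 each, +1 to first 4
Round 3: Dunmere=9 Fernhollow=9 Greywater=13 Ironridge=18 Juniper=7 → close Ironridge (overflow 4)
  18÷4 = 4 each, +1 to first 2
Round 4: Dunmere=14 Fernhollow=14 Greywater=17 Juniper=11 → close Dunmere (overflow 8)
  14÷3 = 4 each, +1 to first 2
Round 5: Fernhollow=19 Greywater=22 Juniper=15 → close Fernhollow (overflow 12)
  19÷2 = 9 each, +1 to first 1
Round 6: Greywater=32 Juniper=24 → close Greywater (overflow 20)
  32÷1 = 32 each, +1 to first 0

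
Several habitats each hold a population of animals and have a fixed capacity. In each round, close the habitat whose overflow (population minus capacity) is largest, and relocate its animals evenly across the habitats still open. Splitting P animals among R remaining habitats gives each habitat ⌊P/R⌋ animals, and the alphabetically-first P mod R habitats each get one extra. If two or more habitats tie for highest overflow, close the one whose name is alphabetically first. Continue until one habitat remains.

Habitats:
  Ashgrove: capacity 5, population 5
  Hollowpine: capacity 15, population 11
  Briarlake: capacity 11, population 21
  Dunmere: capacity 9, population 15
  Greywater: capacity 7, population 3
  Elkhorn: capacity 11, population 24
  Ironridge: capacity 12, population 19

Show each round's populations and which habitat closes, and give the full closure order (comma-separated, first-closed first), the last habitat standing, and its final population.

Closure order: Elkhorn, Briarlake, Ironridge, Dunmere, Ashgrove, Greywater
Last habitat: Hollowpine with 98 animals

Round 1: Ashgrove=5 Briarlake=21 Dunmere=15 Elkhorn=24 Greywater=3 Hollowpine=11 Ironridge=19 → close Elkhorn (overflow 13)
  24÷6 = 4 each, +1 to first 0
Round 2: Ashgrove=9 Briarlake=25 Dunmere=19 Greywater=7 Hollowpine=15 Ironridge=23 → close Briarlake (overflow 14)
  25÷5 = 5 each, +1 to first 0
Round 3: Ashgrove=14 Dunmere=24 Greywater=12 Hollowpine=20 Ironridge=28 → close Ironridge (overflow 16)
  28÷4 = 7 each, +1 to first 0
Round 4: Ashgrove=21 Dunmere=31 Greywater=19 Hollowpine=27 → close Dunmere (overflow 22)
  31÷3 = 10 each, +1 to first 1
Round 5: Ashgrove=32 Greywater=29 Hollowpine=37 → close Ashgrove (overflow 27)
  32÷2 = 16 each, +1 to first 0
Round 6: Greywater=45 Hollowpine=53 → close Greywater (overflow 38)
  45÷1 = 45 each, +1 to first 0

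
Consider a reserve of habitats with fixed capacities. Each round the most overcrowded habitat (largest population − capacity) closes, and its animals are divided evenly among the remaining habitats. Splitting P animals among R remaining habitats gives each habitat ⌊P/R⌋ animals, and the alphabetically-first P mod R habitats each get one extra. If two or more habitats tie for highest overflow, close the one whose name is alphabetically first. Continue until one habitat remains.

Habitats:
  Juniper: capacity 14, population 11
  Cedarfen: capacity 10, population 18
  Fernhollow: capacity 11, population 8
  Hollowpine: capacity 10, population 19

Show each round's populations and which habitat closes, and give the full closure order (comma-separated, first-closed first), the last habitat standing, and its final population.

Closure order: Hollowpine, Cedarfen, Fernhollow
Last habitat: Juniper with 56 animals

Round 1: Cedarfen=18 Fernhollow=8 Hollowpine=19 Juniper=11 → close Hollowpine (overflow 9)
  19÷3 = 6 each, +1 to first 1
Round 2: Cedarfen=25 Fernhollow=14 Juniper=17 → close Cedarfen (overflow 15)
  25÷2 = 12 each, +1 to first 1
Round 3: Fernhollow=27 Juniper=29 → close Fernhollow (overflow 16)
  27÷1 = 27 each, +1 to first 0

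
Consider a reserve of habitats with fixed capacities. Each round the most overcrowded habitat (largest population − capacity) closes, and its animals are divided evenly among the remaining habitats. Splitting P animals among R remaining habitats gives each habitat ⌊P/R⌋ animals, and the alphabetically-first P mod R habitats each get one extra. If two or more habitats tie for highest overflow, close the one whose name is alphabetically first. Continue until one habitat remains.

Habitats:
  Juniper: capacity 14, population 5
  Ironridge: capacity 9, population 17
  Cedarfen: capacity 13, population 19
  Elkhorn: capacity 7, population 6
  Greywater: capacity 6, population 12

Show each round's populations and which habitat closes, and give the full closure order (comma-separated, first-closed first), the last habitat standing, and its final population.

Round 1: Cedarfen=19 Elkhorn=6 Greywater=12 Ironridge=17 Juniper=5 → close Ironridge (overflow 8)
  17÷4 = 4 each, +1 to first 1
Round 2: Cedarfen=24 Elkhorn=10 Greywater=16 Juniper=9 → close Cedarfen (overflow 11)
  24÷3 = 8 each, +1 to first 0
Round 3: Elkhorn=18 Greywater=24 Juniper=17 → close Greywater (overflow 18)
  24÷2 = 12 each, +1 to first 0
Round 4: Elkhorn=30 Juniper=29 → close Elkhorn (overflow 23)
  30÷1 = 30 each, +1 to first 0

Closure order: Ironridge, Cedarfen, Greywater, Elkhorn
Last habitat: Juniper with 59 animals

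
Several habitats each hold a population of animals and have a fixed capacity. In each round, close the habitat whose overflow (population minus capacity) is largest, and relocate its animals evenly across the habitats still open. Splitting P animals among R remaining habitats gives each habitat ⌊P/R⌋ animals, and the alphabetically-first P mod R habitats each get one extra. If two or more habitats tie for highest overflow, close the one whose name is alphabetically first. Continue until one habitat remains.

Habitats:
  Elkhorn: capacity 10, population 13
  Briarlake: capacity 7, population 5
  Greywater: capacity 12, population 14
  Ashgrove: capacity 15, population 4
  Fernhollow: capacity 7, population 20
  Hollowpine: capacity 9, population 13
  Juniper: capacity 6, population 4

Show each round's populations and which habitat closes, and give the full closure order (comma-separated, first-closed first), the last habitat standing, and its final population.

Closure order: Fernhollow, Hollowpine, Elkhorn, Greywater, Briarlake, Juniper
Last habitat: Ashgrove with 73 animals

Round 1: Ashgrove=4 Briarlake=5 Elkhorn=13 Fernhollow=20 Greywater=14 Hollowpine=13 Juniper=4 → close Fernhollow (overflow 13)
  20÷6 = 3 each, +1 to first 2
Round 2: Ashgrove=8 Briarlake=9 Elkhorn=16 Greywater=17 Hollowpine=16 Juniper=7 → close Hollowpine (overflow 7)
  16÷5 = 3 each, +1 to first 1
Round 3: Ashgrove=12 Briarlake=12 Elkhorn=19 Greywater=20 Juniper=10 → close Elkhorn (overflow 9)
  19÷4 = 4 each, +1 to first 3
Round 4: Ashgrove=17 Briarlake=17 Greywater=25 Juniper=14 → close Greywater (overflow 13)
  25÷3 = 8 each, +1 to first 1
Round 5: Ashgrove=26 Briarlake=25 Juniper=22 → close Briarlake (overflow 18)
  25÷2 = 12 each, +1 to first 1
Round 6: Ashgrove=39 Juniper=34 → close Juniper (overflow 28)
  34÷1 = 34 each, +1 to first 0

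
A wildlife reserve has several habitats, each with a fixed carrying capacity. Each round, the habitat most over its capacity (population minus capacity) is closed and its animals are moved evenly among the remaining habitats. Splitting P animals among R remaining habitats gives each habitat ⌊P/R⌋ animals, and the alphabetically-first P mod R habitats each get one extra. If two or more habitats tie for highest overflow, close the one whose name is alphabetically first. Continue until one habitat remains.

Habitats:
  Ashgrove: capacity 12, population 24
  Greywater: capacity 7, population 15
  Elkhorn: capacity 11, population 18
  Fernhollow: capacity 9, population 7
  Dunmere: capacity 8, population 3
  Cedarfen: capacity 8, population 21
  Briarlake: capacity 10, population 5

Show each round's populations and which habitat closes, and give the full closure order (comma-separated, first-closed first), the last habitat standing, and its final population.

Round 1: Ashgrove=24 Briarlake=5 Cedarfen=21 Dunmere=3 Elkhorn=18 Fernhollow=7 Greywater=15 → close Cedarfen (overflow 13)
  21÷6 = 3 each, +1 to first 3
Round 2: Ashgrove=28 Briarlake=9 Dunmere=7 Elkhorn=21 Fernhollow=10 Greywater=18 → close Ashgrove (overflow 16)
  28÷5 = 5 each, +1 to first 3
Round 3: Briarlake=15 Dunmere=13 Elkhorn=27 Fernhollow=15 Greywater=23 → close Elkhorn (overflow 16)
  27÷4 = 6 each, +1 to first 3
Round 4: Briarlake=22 Dunmere=20 Fernhollow=22 Greywater=29 → close Greywater (overflow 22)
  29÷3 = 9 each, +1 to first 2
Round 5: Briarlake=32 Dunmere=30 Fernhollow=31 → close Briarlake (overflow 22)
  32÷2 = 16 each, +1 to first 0
Round 6: Dunmere=46 Fernhollow=47 → close Dunmere (overflow 38)
  46÷1 = 46 each, +1 to first 0

Closure order: Cedarfen, Ashgrove, Elkhorn, Greywater, Briarlake, Dunmere
Last habitat: Fernhollow with 93 animals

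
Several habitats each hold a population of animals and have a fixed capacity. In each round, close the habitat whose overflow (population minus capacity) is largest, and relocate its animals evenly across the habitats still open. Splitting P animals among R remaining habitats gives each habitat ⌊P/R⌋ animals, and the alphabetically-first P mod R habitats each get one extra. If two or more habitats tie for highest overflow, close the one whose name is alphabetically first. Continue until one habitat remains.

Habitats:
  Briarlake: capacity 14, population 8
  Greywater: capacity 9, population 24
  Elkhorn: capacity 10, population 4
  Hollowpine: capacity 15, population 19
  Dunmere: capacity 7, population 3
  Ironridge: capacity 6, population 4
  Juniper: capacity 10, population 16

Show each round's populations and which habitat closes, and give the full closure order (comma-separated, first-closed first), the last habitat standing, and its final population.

Closure order: Greywater, Juniper, Hollowpine, Ironridge, Dunmere, Briarlake
Last habitat: Elkhorn with 78 animals

Round 1: Briarlake=8 Dunmere=3 Elkhorn=4 Greywater=24 Hollowpine=19 Ironridge=4 Juniper=16 → close Greywater (overflow 15)
  24÷6 = 4 each, +1 to first 0
Round 2: Briarlake=12 Dunmere=7 Elkhorn=8 Hollowpine=23 Ironridge=8 Juniper=20 → close Juniper (overflow 10)
  20÷5 = 4 each, +1 to first 0
Round 3: Briarlake=16 Dunmere=11 Elkhorn=12 Hollowpine=27 Ironridge=12 → close Hollowpine (overflow 12)
  27÷4 = 6 each, +1 to first 3
Round 4: Briarlake=23 Dunmere=18 Elkhorn=19 Ironridge=18 → close Ironridge (overflow 12)
  18÷3 = 6 each, +1 to first 0
Round 5: Briarlake=29 Dunmere=24 Elkhorn=25 → close Dunmere (overflow 17)
  24÷2 = 12 each, +1 to first 0
Round 6: Briarlake=41 Elkhorn=37 → close Briarlake (overflow 27)
  41÷1 = 41 each, +1 to first 0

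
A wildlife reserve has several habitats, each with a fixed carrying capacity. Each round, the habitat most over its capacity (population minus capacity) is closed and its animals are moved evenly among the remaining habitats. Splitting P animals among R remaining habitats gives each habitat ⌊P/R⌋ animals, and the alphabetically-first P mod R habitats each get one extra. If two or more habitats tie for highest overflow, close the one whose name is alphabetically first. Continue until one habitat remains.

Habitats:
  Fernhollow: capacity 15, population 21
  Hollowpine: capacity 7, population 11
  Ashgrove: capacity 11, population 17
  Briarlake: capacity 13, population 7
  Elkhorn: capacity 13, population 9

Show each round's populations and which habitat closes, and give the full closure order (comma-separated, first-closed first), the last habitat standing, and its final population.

Closure order: Ashgrove, Fernhollow, Hollowpine, Briarlake
Last habitat: Elkhorn with 65 animals

Round 1: Ashgrove=17 Briarlake=7 Elkhorn=9 Fernhollow=21 Hollowpine=11 → close Ashgrove (overflow 6)
  17÷4 = 4 each, +1 to first 1
Round 2: Briarlake=12 Elkhorn=13 Fernhollow=25 Hollowpine=15 → close Fernhollow (overflow 10)
  25÷3 = 8 each, +1 to first 1
Round 3: Briarlake=21 Elkhorn=21 Hollowpine=23 → close Hollowpine (overflow 16)
  23÷2 = 11 each, +1 to first 1
Round 4: Briarlake=33 Elkhorn=32 → close Briarlake (overflow 20)
  33÷1 = 33 each, +1 to first 0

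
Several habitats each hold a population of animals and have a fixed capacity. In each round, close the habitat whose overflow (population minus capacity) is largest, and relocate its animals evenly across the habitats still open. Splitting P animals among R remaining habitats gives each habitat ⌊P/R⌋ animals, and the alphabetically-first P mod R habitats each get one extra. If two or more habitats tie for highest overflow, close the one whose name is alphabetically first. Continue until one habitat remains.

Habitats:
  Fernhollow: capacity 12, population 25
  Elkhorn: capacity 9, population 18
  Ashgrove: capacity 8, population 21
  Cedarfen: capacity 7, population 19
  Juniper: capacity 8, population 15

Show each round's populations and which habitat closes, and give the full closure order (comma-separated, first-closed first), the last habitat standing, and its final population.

Closure order: Ashgrove, Cedarfen, Fernhollow, Elkhorn
Last habitat: Juniper with 98 animals

Round 1: Ashgrove=21 Cedarfen=19 Elkhorn=18 Fernhollow=25 Juniper=15 → close Ashgrove (overflow 13)
  21÷4 = 5 each, +1 to first 1
Round 2: Cedarfen=25 Elkhorn=23 Fernhollow=30 Juniper=20 → close Cedarfen (overflow 18)
  25÷3 = 8 each, +1 to first 1
Round 3: Elkhorn=32 Fernhollow=38 Juniper=28 → close Fernhollow (overflow 26)
  38÷2 = 19 each, +1 to first 0
Round 4: Elkhorn=51 Juniper=47 → close Elkhorn (overflow 42)
  51÷1 = 51 each, +1 to first 0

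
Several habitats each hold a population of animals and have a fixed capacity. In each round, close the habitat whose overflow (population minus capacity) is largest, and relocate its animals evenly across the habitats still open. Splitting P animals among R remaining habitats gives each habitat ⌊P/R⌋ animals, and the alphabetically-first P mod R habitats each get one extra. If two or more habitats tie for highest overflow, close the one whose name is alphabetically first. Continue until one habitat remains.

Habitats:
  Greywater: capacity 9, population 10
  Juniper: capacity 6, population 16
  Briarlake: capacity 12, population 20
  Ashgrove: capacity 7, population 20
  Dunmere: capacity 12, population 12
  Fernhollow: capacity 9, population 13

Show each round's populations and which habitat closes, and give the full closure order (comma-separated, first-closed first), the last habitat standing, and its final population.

Round 1: Ashgrove=20 Briarlake=20 Dunmere=12 Fernhollow=13 Greywater=10 Juniper=16 → close Ashgrove (overflow 13)
  20÷5 = 4 each, +1 to first 0
Round 2: Briarlake=24 Dunmere=16 Fernhollow=17 Greywater=14 Juniper=20 → close Juniper (overflow 14)
  20÷4 = 5 each, +1 to first 0
Round 3: Briarlake=29 Dunmere=21 Fernhollow=22 Greywater=19 → close Briarlake (overflow 17)
  29÷3 = 9 each, +1 to first 2
Round 4: Dunmere=31 Fernhollow=32 Greywater=28 → close Fernhollow (overflow 23)
  32÷2 = 16 each, +1 to first 0
Round 5: Dunmere=47 Greywater=44 → close Dunmere (overflow 35)
  47÷1 = 47 each, +1 to first 0

Closure order: Ashgrove, Juniper, Briarlake, Fernhollow, Dunmere
Last habitat: Greywater with 91 animals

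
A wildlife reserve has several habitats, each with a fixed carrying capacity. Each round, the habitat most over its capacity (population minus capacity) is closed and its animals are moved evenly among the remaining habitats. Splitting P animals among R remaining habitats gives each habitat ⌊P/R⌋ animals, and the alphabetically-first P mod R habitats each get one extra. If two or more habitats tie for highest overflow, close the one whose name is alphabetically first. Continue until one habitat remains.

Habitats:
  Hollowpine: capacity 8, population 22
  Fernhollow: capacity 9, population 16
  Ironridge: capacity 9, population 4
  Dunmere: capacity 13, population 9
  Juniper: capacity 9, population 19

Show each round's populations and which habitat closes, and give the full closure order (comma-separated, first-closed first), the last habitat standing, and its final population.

Closure order: Hollowpine, Juniper, Fernhollow, Dunmere
Last habitat: Ironridge with 70 animals

Round 1: Dunmere=9 Fernhollow=16 Hollowpine=22 Ironridge=4 Juniper=19 → close Hollowpine (overflow 14)
  22÷4 = 5 each, +1 to first 2
Round 2: Dunmere=15 Fernhollow=22 Ironridge=9 Juniper=24 → close Juniper (overflow 15)
  24÷3 = 8 each, +1 to first 0
Round 3: Dunmere=23 Fernhollow=30 Ironridge=17 → close Fernhollow (overflow 21)
  30÷2 = 15 each, +1 to first 0
Round 4: Dunmere=38 Ironridge=32 → close Dunmere (overflow 25)
  38÷1 = 38 each, +1 to first 0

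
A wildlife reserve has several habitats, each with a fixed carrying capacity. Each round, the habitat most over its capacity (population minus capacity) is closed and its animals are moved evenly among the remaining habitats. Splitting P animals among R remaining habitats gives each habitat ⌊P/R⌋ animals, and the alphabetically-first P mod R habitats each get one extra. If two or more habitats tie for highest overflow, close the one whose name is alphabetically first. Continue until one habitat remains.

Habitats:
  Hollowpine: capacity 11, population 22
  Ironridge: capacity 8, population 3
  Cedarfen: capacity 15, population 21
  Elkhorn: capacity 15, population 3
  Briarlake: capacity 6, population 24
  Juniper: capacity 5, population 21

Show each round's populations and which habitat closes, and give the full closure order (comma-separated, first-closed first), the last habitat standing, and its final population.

Closure order: Briarlake, Juniper, Hollowpine, Cedarfen, Ironridge
Last habitat: Elkhorn with 94 animals

Round 1: Briarlake=24 Cedarfen=21 Elkhorn=3 Hollowpine=22 Ironridge=3 Juniper=21 → close Briarlake (overflow 18)
  24÷5 = 4 each, +1 to first 4
Round 2: Cedarfen=26 Elkhorn=8 Hollowpine=27 Ironridge=8 Juniper=25 → close Juniper (overflow 20)
  25÷4 = 6 each, +1 to first 1
Round 3: Cedarfen=33 Elkhorn=14 Hollowpine=33 Ironridge=14 → close Hollowpine (overflow 22)
  33÷3 = 11 each, +1 to first 0
Round 4: Cedarfen=44 Elkhorn=25 Ironridge=25 → close Cedarfen (overflow 29)
  44÷2 = 22 each, +1 to first 0
Round 5: Elkhorn=47 Ironridge=47 → close Ironridge (overflow 39)
  47÷1 = 47 each, +1 to first 0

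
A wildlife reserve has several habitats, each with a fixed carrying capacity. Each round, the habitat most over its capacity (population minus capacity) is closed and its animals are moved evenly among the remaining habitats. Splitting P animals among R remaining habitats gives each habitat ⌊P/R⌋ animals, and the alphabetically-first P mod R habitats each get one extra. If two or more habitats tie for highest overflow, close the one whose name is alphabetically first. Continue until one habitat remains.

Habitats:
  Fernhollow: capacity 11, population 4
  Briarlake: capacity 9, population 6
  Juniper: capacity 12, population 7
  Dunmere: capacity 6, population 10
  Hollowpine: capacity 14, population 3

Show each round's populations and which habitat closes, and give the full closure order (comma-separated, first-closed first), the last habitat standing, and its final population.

Closure order: Dunmere, Briarlake, Juniper, Fernhollow
Last habitat: Hollowpine with 30 animals

Round 1: Briarlake=6 Dunmere=10 Fernhollow=4 Hollowpine=3 Juniper=7 → close Dunmere (overflow 4)
  10÷4 = 2 each, +1 to first 2
Round 2: Briarlake=9 Fernhollow=7 Hollowpine=5 Juniper=9 → close Briarlake (overflow 0)
  9÷3 = 3 each, +1 to first 0
Round 3: Fernhollow=10 Hollowpine=8 Juniper=12 → close Juniper (overflow 0)
  12÷2 = 6 each, +1 to first 0
Round 4: Fernhollow=16 Hollowpine=14 → close Fernhollow (overflow 5)
  16÷1 = 16 each, +1 to first 0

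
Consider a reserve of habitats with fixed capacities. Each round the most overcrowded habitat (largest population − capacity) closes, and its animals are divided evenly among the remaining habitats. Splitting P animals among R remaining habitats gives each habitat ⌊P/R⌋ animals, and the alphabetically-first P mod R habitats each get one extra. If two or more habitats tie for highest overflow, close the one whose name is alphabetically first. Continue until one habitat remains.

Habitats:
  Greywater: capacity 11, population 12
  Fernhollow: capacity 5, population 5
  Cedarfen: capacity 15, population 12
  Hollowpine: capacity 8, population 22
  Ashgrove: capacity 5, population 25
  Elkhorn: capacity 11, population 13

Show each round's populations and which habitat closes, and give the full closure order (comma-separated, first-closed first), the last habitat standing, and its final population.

Round 1: Ashgrove=25 Cedarfen=12 Elkhorn=13 Fernhollow=5 Greywater=12 Hollowpine=22 → close Ashgrove (overflow 20)
  25÷5 = 5 each, +1 to first 0
Round 2: Cedarfen=17 Elkhorn=18 Fernhollow=10 Greywater=17 Hollowpine=27 → close Hollowpine (overflow 19)
  27÷4 = 6 each, +1 to first 3
Round 3: Cedarfen=24 Elkhorn=25 Fernhollow=17 Greywater=23 → close Elkhorn (overflow 14)
  25÷3 = 8 each, +1 to first 1
Round 4: Cedarfen=33 Fernhollow=25 Greywater=31 → close Fernhollow (overflow 20)
  25÷2 = 12 each, +1 to first 1
Round 5: Cedarfen=46 Greywater=43 → close Greywater (overflow 32)
  43÷1 = 43 each, +1 to first 0

Closure order: Ashgrove, Hollowpine, Elkhorn, Fernhollow, Greywater
Last habitat: Cedarfen with 89 animals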